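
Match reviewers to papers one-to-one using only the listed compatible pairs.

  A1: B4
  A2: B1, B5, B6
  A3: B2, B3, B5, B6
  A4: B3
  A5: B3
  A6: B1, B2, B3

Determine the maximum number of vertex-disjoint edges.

Unit-capacity flow: source→left, listed edges, right→sink; max matching = max flow.
Augmenting path A1→B4 (+1); matched 1.
Augmenting path A2→B1 (+1); matched 2.
Augmenting path A3→B2 (+1); matched 3.
Augmenting path A4→B3 (+1); matched 4.
Augmenting path A6→B1→A2→B5 (+1); matched 5.
No augmenting path remains; maximum matching = 5.
König certificate: {A1, A2, A3, A6, B3} is a vertex cover of size 5 (every listed pair touches it), so no matching can be larger.

5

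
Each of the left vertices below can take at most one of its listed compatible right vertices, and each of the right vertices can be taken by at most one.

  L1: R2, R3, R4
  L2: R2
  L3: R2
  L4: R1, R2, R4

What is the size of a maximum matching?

Unit-capacity flow: source→left, listed edges, right→sink; max matching = max flow.
Augmenting path L1→R2 (+1); matched 1.
Augmenting path L4→R1 (+1); matched 2.
Augmenting path L2→R2→L1→R3 (+1); matched 3.
No augmenting path remains; maximum matching = 3.
König certificate: {L1, L4, R2} is a vertex cover of size 3 (every listed pair touches it), so no matching can be larger.

3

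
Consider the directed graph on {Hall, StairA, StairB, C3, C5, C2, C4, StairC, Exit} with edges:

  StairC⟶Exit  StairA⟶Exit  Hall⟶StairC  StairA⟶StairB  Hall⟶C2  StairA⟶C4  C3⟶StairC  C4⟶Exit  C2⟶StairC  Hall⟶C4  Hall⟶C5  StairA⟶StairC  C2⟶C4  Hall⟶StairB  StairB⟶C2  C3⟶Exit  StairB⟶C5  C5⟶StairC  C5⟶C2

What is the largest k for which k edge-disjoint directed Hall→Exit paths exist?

Assign every edge capacity 1; by Menger, the answer equals the max flow.
Path Hall→C4→Exit (+1); total 1.
Path Hall→StairC→Exit (+1); total 2.
No residual Hall→Exit path; max flow = 2.
Certifying cut of size 2: {C4→Exit, StairC→Exit}.

2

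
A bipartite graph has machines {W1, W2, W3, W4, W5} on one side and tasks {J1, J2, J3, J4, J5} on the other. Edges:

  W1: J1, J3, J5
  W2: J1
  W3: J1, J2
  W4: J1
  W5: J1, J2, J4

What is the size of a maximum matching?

4

Unit-capacity flow: source→left, listed edges, right→sink; max matching = max flow.
Augmenting path W1→J1 (+1); matched 1.
Augmenting path W3→J2 (+1); matched 2.
Augmenting path W5→J4 (+1); matched 3.
Augmenting path W2→J1→W1→J3 (+1); matched 4.
No augmenting path remains; maximum matching = 4.
König certificate: {W1, W3, W5, J1} is a vertex cover of size 4 (every listed pair touches it), so no matching can be larger.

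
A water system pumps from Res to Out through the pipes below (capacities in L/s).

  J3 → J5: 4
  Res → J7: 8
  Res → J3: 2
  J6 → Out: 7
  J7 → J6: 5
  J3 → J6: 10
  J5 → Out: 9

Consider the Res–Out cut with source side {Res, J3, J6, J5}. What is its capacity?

Edges leaving {Res, J3, J6, J5}: Res→J7 (8), J6→Out (7), J5→Out (9).
Cut capacity = 8 + 7 + 9 = 24.

24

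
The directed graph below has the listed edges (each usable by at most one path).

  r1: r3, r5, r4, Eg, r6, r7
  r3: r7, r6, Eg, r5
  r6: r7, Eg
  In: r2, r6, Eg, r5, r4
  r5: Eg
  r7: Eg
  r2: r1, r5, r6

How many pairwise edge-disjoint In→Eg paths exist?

4

Assign every edge capacity 1; by Menger, the answer equals the max flow.
Path In→Eg (+1); total 1.
Path In→r5→Eg (+1); total 2.
Path In→r6→Eg (+1); total 3.
Path In→r2→r1→Eg (+1); total 4.
No residual In→Eg path; max flow = 4.
Certifying cut of size 4: {In→Eg, In→r2, In→r5, In→r6}.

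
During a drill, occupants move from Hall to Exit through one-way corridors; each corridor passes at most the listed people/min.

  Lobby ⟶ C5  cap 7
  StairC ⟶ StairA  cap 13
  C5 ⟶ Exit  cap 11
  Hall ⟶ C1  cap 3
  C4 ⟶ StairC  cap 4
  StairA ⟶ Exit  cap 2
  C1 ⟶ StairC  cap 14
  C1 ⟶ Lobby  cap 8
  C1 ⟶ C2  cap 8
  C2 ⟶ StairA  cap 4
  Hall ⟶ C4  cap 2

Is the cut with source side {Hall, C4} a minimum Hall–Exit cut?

Given cut capacity: 3 + 4 = 7.
Augment Hall→C4→StairC→StairA→Exit: bottleneck 2, flow now 2.
Augment Hall→C1→Lobby→C5→Exit: bottleneck 3, flow now 5.
No augmenting path remains; maximum flow = 5.
In the residual graph, reachable from Hall: {Hall}.
Min-cut edges: Hall→C4 (2), Hall→C1 (3); capacity 2 + 3 = 5.
Cut capacity 7 exceeds the max flow 5, so it is not minimum.

No — its capacity is 7, but the minimum cut has capacity 5.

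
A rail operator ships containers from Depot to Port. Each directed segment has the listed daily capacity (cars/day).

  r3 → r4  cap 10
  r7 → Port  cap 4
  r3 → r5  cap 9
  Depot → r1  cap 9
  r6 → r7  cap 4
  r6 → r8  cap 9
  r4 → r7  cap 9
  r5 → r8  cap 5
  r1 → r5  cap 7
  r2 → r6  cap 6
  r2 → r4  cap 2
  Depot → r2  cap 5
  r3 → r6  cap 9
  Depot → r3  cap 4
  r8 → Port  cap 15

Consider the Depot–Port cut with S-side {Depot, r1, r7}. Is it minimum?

Given cut capacity: 5 + 4 + 7 + 4 = 20.
Augment Depot→r1→r5→r8→Port: bottleneck 5, flow now 5.
Augment Depot→r2→r4→r7→Port: bottleneck 2, flow now 7.
Augment Depot→r2→r6→r7→Port: bottleneck 2, flow now 9.
Augment Depot→r2→r6→r8→Port: bottleneck 1, flow now 10.
Augment Depot→r3→r6→r8→Port: bottleneck 4, flow now 14.
No augmenting path remains; maximum flow = 14.
In the residual graph, reachable from Depot: {Depot, r1, r5}.
Min-cut edges: Depot→r2 (5), Depot→r3 (4), r5→r8 (5); capacity 5 + 4 + 5 = 14.
Cut capacity 20 exceeds the max flow 14, so it is not minimum.

No — its capacity is 20, but the minimum cut has capacity 14.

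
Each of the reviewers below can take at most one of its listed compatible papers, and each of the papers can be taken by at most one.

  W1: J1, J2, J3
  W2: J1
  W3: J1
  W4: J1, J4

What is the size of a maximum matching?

Unit-capacity flow: source→left, listed edges, right→sink; max matching = max flow.
Augmenting path W1→J1 (+1); matched 1.
Augmenting path W4→J4 (+1); matched 2.
Augmenting path W2→J1→W1→J2 (+1); matched 3.
No augmenting path remains; maximum matching = 3.
König certificate: {W1, W4, J1} is a vertex cover of size 3 (every listed pair touches it), so no matching can be larger.

3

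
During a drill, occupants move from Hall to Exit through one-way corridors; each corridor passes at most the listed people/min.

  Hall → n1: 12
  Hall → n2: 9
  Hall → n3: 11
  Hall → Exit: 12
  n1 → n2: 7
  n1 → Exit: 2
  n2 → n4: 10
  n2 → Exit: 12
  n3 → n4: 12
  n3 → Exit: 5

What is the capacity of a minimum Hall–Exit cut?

31

Augment Hall→Exit: bottleneck 12, flow now 12.
Augment Hall→n1→Exit: bottleneck 2, flow now 14.
Augment Hall→n2→Exit: bottleneck 9, flow now 23.
Augment Hall→n3→Exit: bottleneck 5, flow now 28.
Augment Hall→n1→n2→Exit: bottleneck 3, flow now 31.
No augmenting path remains; maximum flow = 31.
By max-flow min-cut, the minimum cut capacity equals the max flow.
In the residual graph, reachable from Hall: {Hall, n1, n2, n3, n4}.
Min-cut edges: Hall→Exit (12), n1→Exit (2), n2→Exit (12), n3→Exit (5); capacity 12 + 2 + 12 + 5 = 31.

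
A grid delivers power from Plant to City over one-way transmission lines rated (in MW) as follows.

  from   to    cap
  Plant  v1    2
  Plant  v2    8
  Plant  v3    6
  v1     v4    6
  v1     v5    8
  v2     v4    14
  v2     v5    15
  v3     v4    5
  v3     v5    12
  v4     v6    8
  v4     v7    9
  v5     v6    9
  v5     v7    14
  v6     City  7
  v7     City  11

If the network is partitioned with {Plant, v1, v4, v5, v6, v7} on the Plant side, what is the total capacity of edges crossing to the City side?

32

Edges leaving {Plant, v1, v4, v5, v6, v7}: Plant→v2 (8), Plant→v3 (6), v6→City (7), v7→City (11).
Cut capacity = 8 + 6 + 7 + 11 = 32.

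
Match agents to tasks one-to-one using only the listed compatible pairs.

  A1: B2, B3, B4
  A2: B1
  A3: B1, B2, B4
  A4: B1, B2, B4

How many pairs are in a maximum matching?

Unit-capacity flow: source→left, listed edges, right→sink; max matching = max flow.
Augmenting path A1→B2 (+1); matched 1.
Augmenting path A2→B1 (+1); matched 2.
Augmenting path A3→B4 (+1); matched 3.
Augmenting path A4→B2→A1→B3 (+1); matched 4.
No augmenting path remains; maximum matching = 4.
König certificate: {A1, A2, A3, A4} is a vertex cover of size 4 (every listed pair touches it), so no matching can be larger.

4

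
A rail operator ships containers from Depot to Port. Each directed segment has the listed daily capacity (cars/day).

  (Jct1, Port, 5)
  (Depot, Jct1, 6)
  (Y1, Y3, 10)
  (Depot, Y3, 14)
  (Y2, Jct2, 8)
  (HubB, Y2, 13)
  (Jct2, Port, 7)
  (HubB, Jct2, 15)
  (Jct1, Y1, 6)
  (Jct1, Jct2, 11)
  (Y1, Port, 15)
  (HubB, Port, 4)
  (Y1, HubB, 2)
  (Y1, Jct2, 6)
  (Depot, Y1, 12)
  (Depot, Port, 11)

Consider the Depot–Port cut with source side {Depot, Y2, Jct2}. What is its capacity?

50

Edges leaving {Depot, Y2, Jct2}: Depot→Y1 (12), Depot→Jct1 (6), Depot→Y3 (14), Depot→Port (11), Jct2→Port (7).
Cut capacity = 12 + 6 + 14 + 11 + 7 = 50.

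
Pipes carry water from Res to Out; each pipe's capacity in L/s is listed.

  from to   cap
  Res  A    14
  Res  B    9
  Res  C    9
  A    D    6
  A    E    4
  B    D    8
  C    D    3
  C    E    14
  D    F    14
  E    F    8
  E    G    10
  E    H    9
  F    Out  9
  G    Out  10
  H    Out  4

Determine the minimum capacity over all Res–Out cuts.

Augment Res→A→D→F→Out: bottleneck 6, flow now 6.
Augment Res→A→E→F→Out: bottleneck 3, flow now 9.
Augment Res→A→E→G→Out: bottleneck 1, flow now 10.
Augment Res→C→E→G→Out: bottleneck 9, flow now 19.
Augment Res→B→D→F→E→H→Out: bottleneck 3, flow now 22. (uses reverse residual edge)
No augmenting path remains; maximum flow = 22.
By max-flow min-cut, the minimum cut capacity equals the max flow.
In the residual graph, reachable from Res: {Res, A, B, D, F}.
Min-cut edges: Res→C (9), A→E (4), F→Out (9); capacity 9 + 4 + 9 = 22.

22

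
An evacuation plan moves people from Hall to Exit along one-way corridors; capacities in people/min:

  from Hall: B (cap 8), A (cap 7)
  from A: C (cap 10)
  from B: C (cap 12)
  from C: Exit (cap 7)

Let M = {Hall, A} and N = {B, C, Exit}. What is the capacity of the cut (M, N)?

18

Edges leaving {Hall, A}: Hall→B (8), A→C (10).
Cut capacity = 8 + 10 = 18.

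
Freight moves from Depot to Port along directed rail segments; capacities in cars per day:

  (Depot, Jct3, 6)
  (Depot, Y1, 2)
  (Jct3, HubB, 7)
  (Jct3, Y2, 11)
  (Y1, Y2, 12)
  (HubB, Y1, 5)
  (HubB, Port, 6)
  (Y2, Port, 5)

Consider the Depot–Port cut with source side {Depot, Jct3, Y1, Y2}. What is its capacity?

12

Edges leaving {Depot, Jct3, Y1, Y2}: Jct3→HubB (7), Y2→Port (5).
Cut capacity = 7 + 5 = 12.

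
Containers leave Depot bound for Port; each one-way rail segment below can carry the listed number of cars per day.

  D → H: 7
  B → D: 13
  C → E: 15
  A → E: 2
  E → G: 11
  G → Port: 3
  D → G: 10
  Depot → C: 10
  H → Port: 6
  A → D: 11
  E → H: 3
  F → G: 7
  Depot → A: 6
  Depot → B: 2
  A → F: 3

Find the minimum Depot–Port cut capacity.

Augment Depot→A→D→G→Port: bottleneck 3, flow now 3.
Augment Depot→A→D→H→Port: bottleneck 3, flow now 6.
Augment Depot→B→D→H→Port: bottleneck 2, flow now 8.
Augment Depot→C→E→H→Port: bottleneck 1, flow now 9.
No augmenting path remains; maximum flow = 9.
By max-flow min-cut, the minimum cut capacity equals the max flow.
In the residual graph, reachable from Depot: {Depot, A, B, C, D, E, F, G, H}.
Min-cut edges: G→Port (3), H→Port (6); capacity 3 + 6 = 9.

9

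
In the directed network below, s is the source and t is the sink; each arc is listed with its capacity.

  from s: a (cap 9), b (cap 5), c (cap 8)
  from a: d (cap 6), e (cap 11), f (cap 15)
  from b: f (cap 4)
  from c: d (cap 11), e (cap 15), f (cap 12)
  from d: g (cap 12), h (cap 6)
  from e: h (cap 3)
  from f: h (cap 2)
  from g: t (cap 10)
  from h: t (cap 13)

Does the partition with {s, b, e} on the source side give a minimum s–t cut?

Given cut capacity: 9 + 8 + 4 + 3 = 24.
Augment s→a→d→g→t: bottleneck 6, flow now 6.
Augment s→a→e→h→t: bottleneck 3, flow now 9.
Augment s→b→f→h→t: bottleneck 2, flow now 11.
Augment s→c→d→g→t: bottleneck 4, flow now 15.
Augment s→c→d→h→t: bottleneck 4, flow now 19.
No augmenting path remains; maximum flow = 19.
In the residual graph, reachable from s: {s, b, f}.
Min-cut edges: s→a (9), s→c (8), f→h (2); capacity 9 + 8 + 2 = 19.
Cut capacity 24 exceeds the max flow 19, so it is not minimum.

No — its capacity is 24, but the minimum cut has capacity 19.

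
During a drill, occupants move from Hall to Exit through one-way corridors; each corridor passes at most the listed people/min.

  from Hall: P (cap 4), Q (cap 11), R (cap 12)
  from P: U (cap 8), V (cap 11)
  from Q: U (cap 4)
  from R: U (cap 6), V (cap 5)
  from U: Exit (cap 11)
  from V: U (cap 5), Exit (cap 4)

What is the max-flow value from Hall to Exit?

Augment Hall→P→U→Exit: bottleneck 4, flow now 4.
Augment Hall→Q→U→Exit: bottleneck 4, flow now 8.
Augment Hall→R→U→Exit: bottleneck 3, flow now 11.
Augment Hall→R→V→Exit: bottleneck 4, flow now 15.
No augmenting path remains; maximum flow = 15.
In the residual graph, reachable from Hall: {Hall, P, Q, R, U, V}.
Min-cut edges: U→Exit (11), V→Exit (4); capacity 11 + 4 = 15.
This cut is saturated, so no flow can exceed 15.

15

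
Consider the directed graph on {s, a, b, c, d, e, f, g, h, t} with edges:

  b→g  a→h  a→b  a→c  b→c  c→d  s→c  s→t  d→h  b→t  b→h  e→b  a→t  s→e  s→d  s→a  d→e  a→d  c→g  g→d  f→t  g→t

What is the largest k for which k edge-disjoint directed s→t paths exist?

Assign every edge capacity 1; by Menger, the answer equals the max flow.
Path s→t (+1); total 1.
Path s→a→t (+1); total 2.
Path s→c→g→t (+1); total 3.
Path s→e→b→t (+1); total 4.
No residual s→t path; max flow = 4.
Certifying cut of size 4: {e→b, s→a, s→c, s→t}.

4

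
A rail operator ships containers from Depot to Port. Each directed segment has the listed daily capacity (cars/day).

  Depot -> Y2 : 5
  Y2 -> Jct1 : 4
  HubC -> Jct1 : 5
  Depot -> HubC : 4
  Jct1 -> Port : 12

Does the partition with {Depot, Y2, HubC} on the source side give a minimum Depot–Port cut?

Given cut capacity: 4 + 5 = 9.
Augment Depot→Y2→Jct1→Port: bottleneck 4, flow now 4.
Augment Depot→HubC→Jct1→Port: bottleneck 4, flow now 8.
No augmenting path remains; maximum flow = 8.
In the residual graph, reachable from Depot: {Depot, Y2}.
Min-cut edges: Depot→HubC (4), Y2→Jct1 (4); capacity 4 + 4 = 8.
Cut capacity 9 exceeds the max flow 8, so it is not minimum.

No — its capacity is 9, but the minimum cut has capacity 8.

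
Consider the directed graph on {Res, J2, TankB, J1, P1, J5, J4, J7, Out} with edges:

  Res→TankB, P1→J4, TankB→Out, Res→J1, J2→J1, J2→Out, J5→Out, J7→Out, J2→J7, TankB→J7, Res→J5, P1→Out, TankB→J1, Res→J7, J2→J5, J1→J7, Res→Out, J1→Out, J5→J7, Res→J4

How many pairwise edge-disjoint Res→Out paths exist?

Assign every edge capacity 1; by Menger, the answer equals the max flow.
Path Res→Out (+1); total 1.
Path Res→TankB→Out (+1); total 2.
Path Res→J1→Out (+1); total 3.
Path Res→J5→Out (+1); total 4.
Path Res→J7→Out (+1); total 5.
No residual Res→Out path; max flow = 5.
Certifying cut of size 5: {Res→J1, Res→J5, Res→J7, Res→Out, Res→TankB}.

5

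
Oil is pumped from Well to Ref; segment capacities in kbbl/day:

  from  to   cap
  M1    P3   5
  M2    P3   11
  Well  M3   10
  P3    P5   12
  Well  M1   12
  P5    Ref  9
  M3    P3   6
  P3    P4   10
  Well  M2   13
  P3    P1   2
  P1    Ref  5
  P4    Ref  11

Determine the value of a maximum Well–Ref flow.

21

Augment Well→M2→P3→P5→Ref: bottleneck 9, flow now 9.
Augment Well→M2→P3→P4→Ref: bottleneck 2, flow now 11.
Augment Well→M1→P3→P4→Ref: bottleneck 5, flow now 16.
Augment Well→M3→P3→P4→Ref: bottleneck 3, flow now 19.
Augment Well→M3→P3→P1→Ref: bottleneck 2, flow now 21.
No augmenting path remains; maximum flow = 21.
In the residual graph, reachable from Well: {Well, M2, M1, M3, P3, P5}.
Min-cut edges: P3→P4 (10), P3→P1 (2), P5→Ref (9); capacity 10 + 2 + 9 = 21.
This cut is saturated, so no flow can exceed 21.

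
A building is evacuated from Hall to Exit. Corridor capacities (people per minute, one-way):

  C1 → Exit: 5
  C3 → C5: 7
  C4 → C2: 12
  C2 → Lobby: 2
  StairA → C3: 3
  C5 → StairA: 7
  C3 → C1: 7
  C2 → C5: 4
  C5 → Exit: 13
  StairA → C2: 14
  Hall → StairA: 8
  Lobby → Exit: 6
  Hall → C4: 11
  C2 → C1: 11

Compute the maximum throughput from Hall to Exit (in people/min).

Augment Hall→StairA→C3→C1→Exit: bottleneck 3, flow now 3.
Augment Hall→StairA→C2→C1→Exit: bottleneck 2, flow now 5.
Augment Hall→StairA→C2→Lobby→Exit: bottleneck 2, flow now 7.
Augment Hall→StairA→C2→C5→Exit: bottleneck 1, flow now 8.
Augment Hall→C4→C2→C5→Exit: bottleneck 3, flow now 11.
Augment Hall→C4→C2→C1→C3→C5→Exit: bottleneck 3, flow now 14. (uses reverse residual edge)
No augmenting path remains; maximum flow = 14.
In the residual graph, reachable from Hall: {Hall, StairA, C4, C2, C1}.
Min-cut edges: StairA→C3 (3), C2→Lobby (2), C2→C5 (4), C1→Exit (5); capacity 3 + 2 + 4 + 5 = 14.
This cut is saturated, so no flow can exceed 14.

14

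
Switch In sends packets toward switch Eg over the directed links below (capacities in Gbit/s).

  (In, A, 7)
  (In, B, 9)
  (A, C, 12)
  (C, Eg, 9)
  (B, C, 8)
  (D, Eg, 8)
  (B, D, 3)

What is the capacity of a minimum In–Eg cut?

Augment In→A→C→Eg: bottleneck 7, flow now 7.
Augment In→B→C→Eg: bottleneck 2, flow now 9.
Augment In→B→D→Eg: bottleneck 3, flow now 12.
No augmenting path remains; maximum flow = 12.
By max-flow min-cut, the minimum cut capacity equals the max flow.
In the residual graph, reachable from In: {In, A, B, C}.
Min-cut edges: B→D (3), C→Eg (9); capacity 3 + 9 = 12.

12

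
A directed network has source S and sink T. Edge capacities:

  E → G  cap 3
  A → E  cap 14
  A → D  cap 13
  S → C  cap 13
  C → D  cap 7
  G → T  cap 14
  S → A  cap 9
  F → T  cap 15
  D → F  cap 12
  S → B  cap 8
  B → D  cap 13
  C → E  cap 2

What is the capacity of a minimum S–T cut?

15

Augment S→A→D→F→T: bottleneck 9, flow now 9.
Augment S→B→D→F→T: bottleneck 3, flow now 12.
Augment S→C→E→G→T: bottleneck 2, flow now 14.
Augment S→B→D→A→E→G→T: bottleneck 1, flow now 15. (uses reverse residual edge)
No augmenting path remains; maximum flow = 15.
By max-flow min-cut, the minimum cut capacity equals the max flow.
In the residual graph, reachable from S: {S, A, B, C, D, E}.
Min-cut edges: D→F (12), E→G (3); capacity 12 + 3 = 15.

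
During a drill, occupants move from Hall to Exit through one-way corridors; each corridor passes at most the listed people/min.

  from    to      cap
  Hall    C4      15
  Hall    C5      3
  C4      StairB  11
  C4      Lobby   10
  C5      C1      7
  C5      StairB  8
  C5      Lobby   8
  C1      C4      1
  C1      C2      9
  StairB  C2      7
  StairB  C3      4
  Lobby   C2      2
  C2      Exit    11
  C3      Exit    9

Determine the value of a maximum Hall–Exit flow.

Augment Hall→C4→StairB→C2→Exit: bottleneck 7, flow now 7.
Augment Hall→C4→StairB→C3→Exit: bottleneck 4, flow now 11.
Augment Hall→C4→Lobby→C2→Exit: bottleneck 2, flow now 13.
Augment Hall→C5→C1→C2→Exit: bottleneck 2, flow now 15.
No augmenting path remains; maximum flow = 15.
In the residual graph, reachable from Hall: {Hall, C4, C5, C1, StairB, Lobby, C2}.
Min-cut edges: StairB→C3 (4), C2→Exit (11); capacity 4 + 11 = 15.
This cut is saturated, so no flow can exceed 15.

15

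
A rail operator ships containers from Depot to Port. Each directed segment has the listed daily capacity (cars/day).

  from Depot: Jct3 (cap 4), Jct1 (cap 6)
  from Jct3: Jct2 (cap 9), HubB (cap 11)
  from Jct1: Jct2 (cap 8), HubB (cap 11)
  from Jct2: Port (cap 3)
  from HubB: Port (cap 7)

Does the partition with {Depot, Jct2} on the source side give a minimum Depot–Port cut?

No — its capacity is 13, but the minimum cut has capacity 10.

Given cut capacity: 4 + 6 + 3 = 13.
Augment Depot→Jct3→Jct2→Port: bottleneck 3, flow now 3.
Augment Depot→Jct3→HubB→Port: bottleneck 1, flow now 4.
Augment Depot→Jct1→HubB→Port: bottleneck 6, flow now 10.
No augmenting path remains; maximum flow = 10.
In the residual graph, reachable from Depot: {Depot}.
Min-cut edges: Depot→Jct3 (4), Depot→Jct1 (6); capacity 4 + 6 = 10.
Cut capacity 13 exceeds the max flow 10, so it is not minimum.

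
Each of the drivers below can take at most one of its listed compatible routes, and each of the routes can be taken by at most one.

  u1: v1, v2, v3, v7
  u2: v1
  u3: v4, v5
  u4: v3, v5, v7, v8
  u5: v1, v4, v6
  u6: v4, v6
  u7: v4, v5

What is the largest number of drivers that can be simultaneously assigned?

6

Unit-capacity flow: source→left, listed edges, right→sink; max matching = max flow.
Augmenting path u1→v1 (+1); matched 1.
Augmenting path u3→v4 (+1); matched 2.
Augmenting path u4→v3 (+1); matched 3.
Augmenting path u5→v6 (+1); matched 4.
Augmenting path u7→v5 (+1); matched 5.
Augmenting path u2→v1→u1→v2 (+1); matched 6.
No augmenting path remains; maximum matching = 6.
König certificate: {u1, u4, v1, v4, v5, v6} is a vertex cover of size 6 (every listed pair touches it), so no matching can be larger.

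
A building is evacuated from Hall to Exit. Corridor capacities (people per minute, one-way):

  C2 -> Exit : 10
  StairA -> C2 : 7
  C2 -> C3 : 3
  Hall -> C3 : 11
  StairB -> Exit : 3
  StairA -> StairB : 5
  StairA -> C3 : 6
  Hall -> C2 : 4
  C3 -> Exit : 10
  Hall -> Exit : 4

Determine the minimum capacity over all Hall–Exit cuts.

Augment Hall→Exit: bottleneck 4, flow now 4.
Augment Hall→C2→Exit: bottleneck 4, flow now 8.
Augment Hall→C3→Exit: bottleneck 10, flow now 18.
No augmenting path remains; maximum flow = 18.
By max-flow min-cut, the minimum cut capacity equals the max flow.
In the residual graph, reachable from Hall: {Hall, C3}.
Min-cut edges: Hall→C2 (4), Hall→Exit (4), C3→Exit (10); capacity 4 + 4 + 10 = 18.

18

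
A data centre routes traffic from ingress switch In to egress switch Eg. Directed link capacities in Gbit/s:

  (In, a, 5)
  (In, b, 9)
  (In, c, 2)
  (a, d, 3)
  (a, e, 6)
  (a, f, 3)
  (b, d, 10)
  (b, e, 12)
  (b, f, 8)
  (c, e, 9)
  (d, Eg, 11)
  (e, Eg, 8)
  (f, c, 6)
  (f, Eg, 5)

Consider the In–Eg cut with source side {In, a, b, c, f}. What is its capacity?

Edges leaving {In, a, b, c, f}: a→d (3), a→e (6), b→d (10), b→e (12), c→e (9), f→Eg (5).
Cut capacity = 3 + 6 + 10 + 12 + 9 + 5 = 45.

45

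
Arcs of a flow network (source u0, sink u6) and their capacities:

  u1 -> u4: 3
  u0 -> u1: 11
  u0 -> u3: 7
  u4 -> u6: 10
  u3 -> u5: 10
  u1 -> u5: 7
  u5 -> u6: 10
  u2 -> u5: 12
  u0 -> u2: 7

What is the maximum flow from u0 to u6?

13

Augment u0→u1→u4→u6: bottleneck 3, flow now 3.
Augment u0→u1→u5→u6: bottleneck 7, flow now 10.
Augment u0→u2→u5→u6: bottleneck 3, flow now 13.
No augmenting path remains; maximum flow = 13.
In the residual graph, reachable from u0: {u0, u1, u2, u3, u5}.
Min-cut edges: u1→u4 (3), u5→u6 (10); capacity 3 + 10 = 13.
This cut is saturated, so no flow can exceed 13.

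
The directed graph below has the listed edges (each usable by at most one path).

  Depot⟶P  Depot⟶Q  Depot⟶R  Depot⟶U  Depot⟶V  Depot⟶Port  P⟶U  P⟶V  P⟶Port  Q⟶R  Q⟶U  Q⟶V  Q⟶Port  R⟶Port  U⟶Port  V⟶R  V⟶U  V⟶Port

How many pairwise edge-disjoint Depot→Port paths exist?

Assign every edge capacity 1; by Menger, the answer equals the max flow.
Path Depot→Port (+1); total 1.
Path Depot→P→Port (+1); total 2.
Path Depot→Q→Port (+1); total 3.
Path Depot→R→Port (+1); total 4.
Path Depot→U→Port (+1); total 5.
Path Depot→V→Port (+1); total 6.
No residual Depot→Port path; max flow = 6.
Certifying cut of size 6: {Depot→P, Depot→Port, Depot→Q, Depot→R, Depot→U, Depot→V}.

6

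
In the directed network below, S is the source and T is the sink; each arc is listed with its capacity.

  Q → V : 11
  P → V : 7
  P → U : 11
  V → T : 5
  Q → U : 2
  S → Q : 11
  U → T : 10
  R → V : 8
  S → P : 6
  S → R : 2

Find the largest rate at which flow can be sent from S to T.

13

Augment S→P→U→T: bottleneck 6, flow now 6.
Augment S→Q→U→T: bottleneck 2, flow now 8.
Augment S→Q→V→T: bottleneck 5, flow now 13.
No augmenting path remains; maximum flow = 13.
In the residual graph, reachable from S: {S, Q, R, V}.
Min-cut edges: S→P (6), Q→U (2), V→T (5); capacity 6 + 2 + 5 = 13.
This cut is saturated, so no flow can exceed 13.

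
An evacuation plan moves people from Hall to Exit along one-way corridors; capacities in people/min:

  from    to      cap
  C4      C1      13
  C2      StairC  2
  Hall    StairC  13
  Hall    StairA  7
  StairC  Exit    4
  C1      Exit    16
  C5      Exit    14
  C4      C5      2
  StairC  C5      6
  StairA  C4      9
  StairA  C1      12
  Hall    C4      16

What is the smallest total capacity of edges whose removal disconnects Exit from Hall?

28

Augment Hall→StairC→Exit: bottleneck 4, flow now 4.
Augment Hall→StairA→C1→Exit: bottleneck 7, flow now 11.
Augment Hall→C4→C1→Exit: bottleneck 9, flow now 20.
Augment Hall→C4→C5→Exit: bottleneck 2, flow now 22.
Augment Hall→StairC→C5→Exit: bottleneck 6, flow now 28.
No augmenting path remains; maximum flow = 28.
By max-flow min-cut, the minimum cut capacity equals the max flow.
In the residual graph, reachable from Hall: {Hall, StairA, C4, C1, StairC}.
Min-cut edges: C4→C5 (2), C1→Exit (16), StairC→C5 (6), StairC→Exit (4); capacity 2 + 16 + 6 + 4 = 28.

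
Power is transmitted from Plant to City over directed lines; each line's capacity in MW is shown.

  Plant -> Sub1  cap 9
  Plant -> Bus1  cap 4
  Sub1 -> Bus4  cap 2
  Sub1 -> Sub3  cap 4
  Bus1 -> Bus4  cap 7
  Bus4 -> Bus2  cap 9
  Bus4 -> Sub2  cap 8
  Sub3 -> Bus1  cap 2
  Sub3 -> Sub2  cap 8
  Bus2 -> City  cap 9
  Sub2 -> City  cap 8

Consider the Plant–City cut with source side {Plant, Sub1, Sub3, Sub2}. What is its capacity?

16

Edges leaving {Plant, Sub1, Sub3, Sub2}: Plant→Bus1 (4), Sub1→Bus4 (2), Sub3→Bus1 (2), Sub2→City (8).
Cut capacity = 4 + 2 + 2 + 8 = 16.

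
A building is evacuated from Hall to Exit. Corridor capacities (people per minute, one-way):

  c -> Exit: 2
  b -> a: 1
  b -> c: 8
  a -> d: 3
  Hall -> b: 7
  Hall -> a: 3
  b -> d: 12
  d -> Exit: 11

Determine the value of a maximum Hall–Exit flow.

Augment Hall→a→d→Exit: bottleneck 3, flow now 3.
Augment Hall→b→c→Exit: bottleneck 2, flow now 5.
Augment Hall→b→d→Exit: bottleneck 5, flow now 10.
No augmenting path remains; maximum flow = 10.
In the residual graph, reachable from Hall: {Hall}.
Min-cut edges: Hall→a (3), Hall→b (7); capacity 3 + 7 = 10.
This cut is saturated, so no flow can exceed 10.

10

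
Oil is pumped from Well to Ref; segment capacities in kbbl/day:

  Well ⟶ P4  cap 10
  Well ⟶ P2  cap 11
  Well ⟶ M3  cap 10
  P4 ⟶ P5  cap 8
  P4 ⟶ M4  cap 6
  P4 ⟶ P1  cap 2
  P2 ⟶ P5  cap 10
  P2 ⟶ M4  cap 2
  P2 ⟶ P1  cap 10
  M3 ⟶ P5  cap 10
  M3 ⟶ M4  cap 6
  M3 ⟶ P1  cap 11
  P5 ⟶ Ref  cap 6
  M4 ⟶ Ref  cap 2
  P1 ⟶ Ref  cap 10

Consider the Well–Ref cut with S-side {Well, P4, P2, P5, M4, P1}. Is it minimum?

Given cut capacity: 10 + 6 + 2 + 10 = 28.
Augment Well→P4→P5→Ref: bottleneck 6, flow now 6.
Augment Well→P4→M4→Ref: bottleneck 2, flow now 8.
Augment Well→P4→P1→Ref: bottleneck 2, flow now 10.
Augment Well→P2→P1→Ref: bottleneck 8, flow now 18.
No augmenting path remains; maximum flow = 18.
In the residual graph, reachable from Well: {Well, P4, P2, M3, P5, M4, P1}.
Min-cut edges: P5→Ref (6), M4→Ref (2), P1→Ref (10); capacity 6 + 2 + 10 = 18.
Cut capacity 28 exceeds the max flow 18, so it is not minimum.

No — its capacity is 28, but the minimum cut has capacity 18.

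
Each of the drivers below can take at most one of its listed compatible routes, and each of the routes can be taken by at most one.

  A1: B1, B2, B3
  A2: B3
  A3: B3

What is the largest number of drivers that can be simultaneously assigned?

2

Unit-capacity flow: source→left, listed edges, right→sink; max matching = max flow.
Augmenting path A1→B1 (+1); matched 1.
Augmenting path A2→B3 (+1); matched 2.
No augmenting path remains; maximum matching = 2.
König certificate: {A1, B3} is a vertex cover of size 2 (every listed pair touches it), so no matching can be larger.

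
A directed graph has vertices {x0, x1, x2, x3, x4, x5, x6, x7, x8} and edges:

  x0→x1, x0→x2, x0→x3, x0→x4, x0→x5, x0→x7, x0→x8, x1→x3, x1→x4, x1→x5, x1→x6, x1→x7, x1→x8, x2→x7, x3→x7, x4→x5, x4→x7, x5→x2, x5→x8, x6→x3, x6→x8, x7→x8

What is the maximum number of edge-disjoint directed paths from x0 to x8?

4

Assign every edge capacity 1; by Menger, the answer equals the max flow.
Path x0→x8 (+1); total 1.
Path x0→x1→x8 (+1); total 2.
Path x0→x5→x8 (+1); total 3.
Path x0→x7→x8 (+1); total 4.
No residual x0→x8 path; max flow = 4.
Certifying cut of size 4: {x0→x1, x0→x8, x5→x8, x7→x8}.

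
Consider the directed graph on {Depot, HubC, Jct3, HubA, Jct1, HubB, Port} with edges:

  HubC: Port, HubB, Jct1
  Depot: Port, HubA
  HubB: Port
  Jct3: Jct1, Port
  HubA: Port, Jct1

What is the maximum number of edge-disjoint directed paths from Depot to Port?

2

Assign every edge capacity 1; by Menger, the answer equals the max flow.
Path Depot→Port (+1); total 1.
Path Depot→HubA→Port (+1); total 2.
No residual Depot→Port path; max flow = 2.
Certifying cut of size 2: {Depot→HubA, Depot→Port}.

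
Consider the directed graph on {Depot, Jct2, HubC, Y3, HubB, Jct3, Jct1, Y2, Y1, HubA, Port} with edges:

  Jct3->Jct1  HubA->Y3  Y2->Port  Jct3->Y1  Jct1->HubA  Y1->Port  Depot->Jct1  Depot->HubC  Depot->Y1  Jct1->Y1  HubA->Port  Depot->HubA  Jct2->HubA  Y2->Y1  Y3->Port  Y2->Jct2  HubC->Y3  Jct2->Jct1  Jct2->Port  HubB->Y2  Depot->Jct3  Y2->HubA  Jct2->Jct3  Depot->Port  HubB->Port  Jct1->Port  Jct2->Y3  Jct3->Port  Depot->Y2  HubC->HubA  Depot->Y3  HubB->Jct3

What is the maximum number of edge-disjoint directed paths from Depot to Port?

7

Assign every edge capacity 1; by Menger, the answer equals the max flow.
Path Depot→Port (+1); total 1.
Path Depot→Y3→Port (+1); total 2.
Path Depot→Jct3→Port (+1); total 3.
Path Depot→Jct1→Port (+1); total 4.
Path Depot→Y2→Port (+1); total 5.
Path Depot→Y1→Port (+1); total 6.
Path Depot→HubA→Port (+1); total 7.
No residual Depot→Port path; max flow = 7.
Certifying cut of size 7: {Depot→Jct1, Depot→Jct3, Depot→Port, Depot→Y1, Depot→Y2, HubA→Port, Y3→Port}.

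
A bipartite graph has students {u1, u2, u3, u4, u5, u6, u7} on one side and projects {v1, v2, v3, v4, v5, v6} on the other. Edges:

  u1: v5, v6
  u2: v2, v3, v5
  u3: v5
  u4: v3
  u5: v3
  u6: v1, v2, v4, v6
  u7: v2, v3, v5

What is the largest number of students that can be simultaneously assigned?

5

Unit-capacity flow: source→left, listed edges, right→sink; max matching = max flow.
Augmenting path u1→v5 (+1); matched 1.
Augmenting path u2→v2 (+1); matched 2.
Augmenting path u4→v3 (+1); matched 3.
Augmenting path u6→v1 (+1); matched 4.
Augmenting path u3→v5→u1→v6 (+1); matched 5.
No augmenting path remains; maximum matching = 5.
König certificate: {u1, u6, v2, v3, v5} is a vertex cover of size 5 (every listed pair touches it), so no matching can be larger.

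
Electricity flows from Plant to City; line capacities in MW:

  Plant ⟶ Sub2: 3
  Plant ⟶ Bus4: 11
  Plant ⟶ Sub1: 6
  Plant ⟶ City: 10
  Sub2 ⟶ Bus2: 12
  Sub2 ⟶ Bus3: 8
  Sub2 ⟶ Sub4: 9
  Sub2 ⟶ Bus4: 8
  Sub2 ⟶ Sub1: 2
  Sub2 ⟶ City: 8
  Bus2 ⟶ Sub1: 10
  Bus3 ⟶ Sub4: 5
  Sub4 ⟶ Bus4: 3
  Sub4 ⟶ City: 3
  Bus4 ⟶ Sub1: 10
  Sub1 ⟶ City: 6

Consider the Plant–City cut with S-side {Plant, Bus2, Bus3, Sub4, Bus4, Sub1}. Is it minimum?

Given cut capacity: 3 + 10 + 3 + 6 = 22.
Augment Plant→City: bottleneck 10, flow now 10.
Augment Plant→Sub2→City: bottleneck 3, flow now 13.
Augment Plant→Sub1→City: bottleneck 6, flow now 19.
No augmenting path remains; maximum flow = 19.
In the residual graph, reachable from Plant: {Plant, Bus4, Sub1}.
Min-cut edges: Plant→Sub2 (3), Plant→City (10), Sub1→City (6); capacity 3 + 10 + 6 = 19.
Cut capacity 22 exceeds the max flow 19, so it is not minimum.

No — its capacity is 22, but the minimum cut has capacity 19.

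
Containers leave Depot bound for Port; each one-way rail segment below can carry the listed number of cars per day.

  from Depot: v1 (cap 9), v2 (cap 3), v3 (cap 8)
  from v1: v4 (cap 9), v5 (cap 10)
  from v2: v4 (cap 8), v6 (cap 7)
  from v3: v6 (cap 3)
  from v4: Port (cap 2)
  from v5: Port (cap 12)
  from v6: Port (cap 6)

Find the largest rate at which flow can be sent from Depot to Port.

Augment Depot→v1→v4→Port: bottleneck 2, flow now 2.
Augment Depot→v1→v5→Port: bottleneck 7, flow now 9.
Augment Depot→v2→v6→Port: bottleneck 3, flow now 12.
Augment Depot→v3→v6→Port: bottleneck 3, flow now 15.
No augmenting path remains; maximum flow = 15.
In the residual graph, reachable from Depot: {Depot, v3}.
Min-cut edges: Depot→v1 (9), Depot→v2 (3), v3→v6 (3); capacity 9 + 3 + 3 = 15.
This cut is saturated, so no flow can exceed 15.

15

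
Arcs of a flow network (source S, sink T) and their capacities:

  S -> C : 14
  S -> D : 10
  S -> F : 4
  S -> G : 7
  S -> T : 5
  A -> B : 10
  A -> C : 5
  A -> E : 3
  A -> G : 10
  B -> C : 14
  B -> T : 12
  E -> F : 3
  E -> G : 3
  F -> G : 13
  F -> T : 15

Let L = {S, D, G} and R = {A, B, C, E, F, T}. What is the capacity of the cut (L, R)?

23

Edges leaving {S, D, G}: S→C (14), S→F (4), S→T (5).
Cut capacity = 14 + 4 + 5 = 23.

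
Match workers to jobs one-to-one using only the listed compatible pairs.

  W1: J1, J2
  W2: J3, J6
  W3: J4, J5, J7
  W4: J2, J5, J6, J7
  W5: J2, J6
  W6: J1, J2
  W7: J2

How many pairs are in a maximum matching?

Unit-capacity flow: source→left, listed edges, right→sink; max matching = max flow.
Augmenting path W1→J1 (+1); matched 1.
Augmenting path W2→J3 (+1); matched 2.
Augmenting path W3→J4 (+1); matched 3.
Augmenting path W4→J2 (+1); matched 4.
Augmenting path W5→J6 (+1); matched 5.
Augmenting path W6→J2→W4→J5 (+1); matched 6.
No augmenting path remains; maximum matching = 6.
König certificate: {W2, W3, W4, W5, J1, J2} is a vertex cover of size 6 (every listed pair touches it), so no matching can be larger.

6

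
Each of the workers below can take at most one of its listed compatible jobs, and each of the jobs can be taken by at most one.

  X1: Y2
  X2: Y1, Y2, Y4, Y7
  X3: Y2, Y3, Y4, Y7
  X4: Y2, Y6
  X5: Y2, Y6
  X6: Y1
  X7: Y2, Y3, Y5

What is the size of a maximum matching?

6

Unit-capacity flow: source→left, listed edges, right→sink; max matching = max flow.
Augmenting path X1→Y2 (+1); matched 1.
Augmenting path X2→Y1 (+1); matched 2.
Augmenting path X3→Y3 (+1); matched 3.
Augmenting path X4→Y6 (+1); matched 4.
Augmenting path X7→Y5 (+1); matched 5.
Augmenting path X6→Y1→X2→Y4 (+1); matched 6.
No augmenting path remains; maximum matching = 6.
König certificate: {X2, X3, X6, X7, Y2, Y6} is a vertex cover of size 6 (every listed pair touches it), so no matching can be larger.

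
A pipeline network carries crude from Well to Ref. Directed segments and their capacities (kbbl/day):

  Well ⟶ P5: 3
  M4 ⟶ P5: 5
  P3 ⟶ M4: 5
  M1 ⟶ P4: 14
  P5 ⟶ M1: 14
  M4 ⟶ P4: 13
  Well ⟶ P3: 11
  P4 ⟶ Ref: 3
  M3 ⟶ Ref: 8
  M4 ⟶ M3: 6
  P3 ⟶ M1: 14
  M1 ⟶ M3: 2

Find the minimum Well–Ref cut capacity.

10

Augment Well→P5→M1→M3→Ref: bottleneck 2, flow now 2.
Augment Well→P5→M1→P4→Ref: bottleneck 1, flow now 3.
Augment Well→P3→M1→P4→Ref: bottleneck 2, flow now 5.
Augment Well→P3→M4→M3→Ref: bottleneck 5, flow now 10.
No augmenting path remains; maximum flow = 10.
By max-flow min-cut, the minimum cut capacity equals the max flow.
In the residual graph, reachable from Well: {Well, P5, P3, M1, P4}.
Min-cut edges: P3→M4 (5), M1→M3 (2), P4→Ref (3); capacity 5 + 2 + 3 = 10.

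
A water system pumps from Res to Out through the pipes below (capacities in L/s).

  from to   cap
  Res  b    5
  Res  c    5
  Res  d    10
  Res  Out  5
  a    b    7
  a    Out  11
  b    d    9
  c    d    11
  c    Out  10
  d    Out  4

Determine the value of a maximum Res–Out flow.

Augment Res→Out: bottleneck 5, flow now 5.
Augment Res→c→Out: bottleneck 5, flow now 10.
Augment Res→d→Out: bottleneck 4, flow now 14.
No augmenting path remains; maximum flow = 14.
In the residual graph, reachable from Res: {Res, b, d}.
Min-cut edges: Res→c (5), Res→Out (5), d→Out (4); capacity 5 + 5 + 4 = 14.
This cut is saturated, so no flow can exceed 14.

14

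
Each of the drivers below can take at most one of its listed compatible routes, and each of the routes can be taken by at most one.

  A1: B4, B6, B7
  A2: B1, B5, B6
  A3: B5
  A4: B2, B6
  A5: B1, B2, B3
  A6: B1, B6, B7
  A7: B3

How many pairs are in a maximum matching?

Unit-capacity flow: source→left, listed edges, right→sink; max matching = max flow.
Augmenting path A1→B4 (+1); matched 1.
Augmenting path A2→B1 (+1); matched 2.
Augmenting path A3→B5 (+1); matched 3.
Augmenting path A4→B2 (+1); matched 4.
Augmenting path A5→B3 (+1); matched 5.
Augmenting path A6→B6 (+1); matched 6.
Augmenting path A7→B3→A5→B1→A2→B6→A6→B7 (+1); matched 7.
No augmenting path remains; maximum matching = 7.
König certificate: {A1, A2, A3, A4, A5, A6, A7} is a vertex cover of size 7 (every listed pair touches it), so no matching can be larger.

7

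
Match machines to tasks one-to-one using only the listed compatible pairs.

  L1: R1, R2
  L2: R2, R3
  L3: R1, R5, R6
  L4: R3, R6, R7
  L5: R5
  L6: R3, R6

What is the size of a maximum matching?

Unit-capacity flow: source→left, listed edges, right→sink; max matching = max flow.
Augmenting path L1→R1 (+1); matched 1.
Augmenting path L2→R2 (+1); matched 2.
Augmenting path L3→R5 (+1); matched 3.
Augmenting path L4→R3 (+1); matched 4.
Augmenting path L6→R6 (+1); matched 5.
Augmenting path L5→R5→L3→R6→L6→R3→L4→R7 (+1); matched 6.
No augmenting path remains; maximum matching = 6.
König certificate: {L1, L2, L3, L4, L5, L6} is a vertex cover of size 6 (every listed pair touches it), so no matching can be larger.

6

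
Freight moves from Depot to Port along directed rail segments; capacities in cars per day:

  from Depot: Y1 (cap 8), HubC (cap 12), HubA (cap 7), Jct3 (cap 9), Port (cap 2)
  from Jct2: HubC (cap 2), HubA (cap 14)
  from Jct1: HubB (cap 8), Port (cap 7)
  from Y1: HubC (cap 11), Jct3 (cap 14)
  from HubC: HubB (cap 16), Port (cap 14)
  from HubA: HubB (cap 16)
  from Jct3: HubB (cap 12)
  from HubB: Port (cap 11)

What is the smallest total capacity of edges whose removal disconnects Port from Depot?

Augment Depot→Port: bottleneck 2, flow now 2.
Augment Depot→HubC→Port: bottleneck 12, flow now 14.
Augment Depot→Y1→HubC→Port: bottleneck 2, flow now 16.
Augment Depot→HubA→HubB→Port: bottleneck 7, flow now 23.
Augment Depot→Jct3→HubB→Port: bottleneck 4, flow now 27.
No augmenting path remains; maximum flow = 27.
By max-flow min-cut, the minimum cut capacity equals the max flow.
In the residual graph, reachable from Depot: {Depot, Y1, HubC, HubA, Jct3, HubB}.
Min-cut edges: Depot→Port (2), HubC→Port (14), HubB→Port (11); capacity 2 + 14 + 11 = 27.

27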